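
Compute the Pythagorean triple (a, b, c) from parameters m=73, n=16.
(5073, 2336, 5585)

Euclid's formula: a = m² - n², b = 2mn, c = m² + n²
m = 73, n = 16
a = 73² - 16² = 5329 - 256 = 5073
b = 2 × 73 × 16 = 2336
c = 73² + 16² = 5329 + 256 = 5585
Verification: 5073² + 2336² = 25735329 + 5456896 = 31192225 = 5585² ✓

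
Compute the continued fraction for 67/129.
[0; 1, 1, 12, 2, 2]

Euclidean algorithm steps:
67 = 0 × 129 + 67
129 = 1 × 67 + 62
67 = 1 × 62 + 5
62 = 12 × 5 + 2
5 = 2 × 2 + 1
2 = 2 × 1 + 0
Continued fraction: [0; 1, 1, 12, 2, 2]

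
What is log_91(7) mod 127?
53

Baby-step giant-step with step n = ⌈√127⌉ = 12.
Baby steps 91^j mod 127 (j:value) for j=0..11: 0:1, 1:91, 2:26, 3:80, 4:41, 5:48, 6:50, 7:105, 8:30, 9:63, 10:18, 11:114.
Giant-step multiplier: 91^(-12) ≡ 91^(126-12) = 91^114 ≡ 73 (mod 127).
Giant steps γ_i = 7·73^i mod 127: γ_0=7, γ_1=3, γ_2=92, γ_3=112, γ_4=48 (in table at j=5).
x = i·n + j = 4·12 + 5 = 53.
Check: 91^53 ≡ 7 (mod 127).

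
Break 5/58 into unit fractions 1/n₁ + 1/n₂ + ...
1/12 + 1/348

Greedy algorithm:
5/58: ceiling(58/5) = 12, use 1/12
1/348: ceiling(348/1) = 348, use 1/348
Result: 5/58 = 1/12 + 1/348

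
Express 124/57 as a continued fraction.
[2; 5, 1, 2, 3]

Euclidean algorithm steps:
124 = 2 × 57 + 10
57 = 5 × 10 + 7
10 = 1 × 7 + 3
7 = 2 × 3 + 1
3 = 3 × 1 + 0
Continued fraction: [2; 5, 1, 2, 3]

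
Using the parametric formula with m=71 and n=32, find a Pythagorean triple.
(4017, 4544, 6065)

Euclid's formula: a = m² - n², b = 2mn, c = m² + n²
m = 71, n = 32
a = 71² - 32² = 5041 - 1024 = 4017
b = 2 × 71 × 32 = 4544
c = 71² + 32² = 5041 + 1024 = 6065
Verification: 4017² + 4544² = 16136289 + 20647936 = 36784225 = 6065² ✓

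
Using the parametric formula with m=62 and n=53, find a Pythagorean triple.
(1035, 6572, 6653)

Euclid's formula: a = m² - n², b = 2mn, c = m² + n²
m = 62, n = 53
a = 62² - 53² = 3844 - 2809 = 1035
b = 2 × 62 × 53 = 6572
c = 62² + 53² = 3844 + 2809 = 6653
Verification: 1035² + 6572² = 1071225 + 43191184 = 44262409 = 6653² ✓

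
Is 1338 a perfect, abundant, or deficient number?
abundant

Proper divisors of 1338: sum = 1 + 2 + 3 + 6 + 223 + 446 + 669 = 1350
Since 1350 > 1338, 1338 is abundant.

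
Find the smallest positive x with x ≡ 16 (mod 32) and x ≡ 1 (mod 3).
16

Using Chinese Remainder Theorem:
M = 32 × 3 = 96
M1 = 3, M2 = 32
y1 = 3^(-1) mod 32 = 11
y2 = 32^(-1) mod 3 = 2
x = (16×3×11 + 1×32×2) mod 96 = 16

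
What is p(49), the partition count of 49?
173525

p(n) counts ways to write n as a sum of positive integers (order ignored).
Euler's pentagonal recurrence: p(k) = p(k-1) + p(k-2) - p(k-5) - p(k-7) + p(k-12) + p(k-15) - ... (offsets j(3j∓1)/2, signs ++--, p(0)=1, p(<0)=0).
DP table for k = 0..48: p(0)=1, p(1)=1, p(2)=2, p(3)=3, p(4)=5, p(5)=7, p(6)=11, p(7)=15, p(8)=22, p(9)=30, p(10)=42, p(11)=56, p(12)=77, p(13)=101, p(14)=135, p(15)=176, p(16)=231, p(17)=297, p(18)=385, p(19)=490, p(20)=627, p(21)=792, p(22)=1002, p(23)=1255, p(24)=1575, p(25)=1958, p(26)=2436, p(27)=3010, p(28)=3718, p(29)=4565, p(30)=5604, p(31)=6842, p(32)=8349, p(33)=10143, p(34)=12310, p(35)=14883, p(36)=17977, p(37)=21637, p(38)=26015, p(39)=31185, p(40)=37338, p(41)=44583, p(42)=53174, p(43)=63261, p(44)=75175, p(45)=89134, p(46)=105558, p(47)=124754, p(48)=147273.
Final step: p(49) = p(48) + p(47) - p(44) - p(42) + p(37) + p(34) - p(27) - p(23) + p(14) + p(9)
= 147273 + 124754 - 75175 - 53174 + 21637 + 12310 - 3010 - 1255 + 135 + 30
= 173525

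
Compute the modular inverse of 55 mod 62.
53

gcd(55, 62) = 1, so the inverse exists.
Extended Euclidean algorithm on (62, 55):
62 = 1 × 55 + 7  ⟹  7 = (1)·62 + (-1)·55
55 = 7 × 7 + 6  ⟹  6 = (-7)·62 + (8)·55
7 = 1 × 6 + 1  ⟹  1 = (8)·62 + (-9)·55
So (-9)·55 ≡ 1 (mod 62), i.e. 55^(-1) ≡ -9 ≡ 53 (mod 62).
Check: 55 × 53 = 2915 ≡ 1 (mod 62)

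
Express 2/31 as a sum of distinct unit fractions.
1/16 + 1/496

Greedy algorithm:
2/31: ceiling(31/2) = 16, use 1/16
1/496: ceiling(496/1) = 496, use 1/496
Result: 2/31 = 1/16 + 1/496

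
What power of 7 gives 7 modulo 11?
1

Baby-step giant-step with step n = ⌈√11⌉ = 4.
Baby steps 7^j mod 11 (j:value) for j=0..3: 0:1, 1:7, 2:5, 3:2.
h = 7 is already in the table at j=1, so x = 1.
Check: 7^1 ≡ 7 (mod 11).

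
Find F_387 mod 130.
18

Matrix identity: Q^n = [[F_(n+1), F_n], [F_n, F_(n-1)]] with Q = [[1,1],[1,0]].
n = 387 = 110000011₂. Square-and-multiply, entries mod 130:
Q^1 = [[1,1],[1,0]]
Q^3 = (Q^1)²·Q = [[3,2],[2,1]]
Q^6 = (Q^3)² = [[13,8],[8,5]]
Q^12 = (Q^6)² = [[103,14],[14,89]]
Q^24 = (Q^12)² = [[15,88],[88,57]]
Q^48 = (Q^24)² = [[39,96],[96,73]]
Q^96 = (Q^48)² = [[77,92],[92,115]]
Q^193 = (Q^96)²·Q = [[77,93],[93,114]]
Q^387 = (Q^193)²·Q = [[101,18],[18,83]]
F_387 mod 130 = Q^387[0][1] = 18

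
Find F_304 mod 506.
113

Matrix identity: Q^n = [[F_(n+1), F_n], [F_n, F_(n-1)]] with Q = [[1,1],[1,0]].
n = 304 = 100110000₂. Square-and-multiply, entries mod 506:
Q^1 = [[1,1],[1,0]]
Q^2 = (Q^1)² = [[2,1],[1,1]]
Q^4 = (Q^2)² = [[5,3],[3,2]]
Q^9 = (Q^4)²·Q = [[55,34],[34,21]]
Q^19 = (Q^9)²·Q = [[187,133],[133,54]]
Q^38 = (Q^19)² = [[34,175],[175,365]]
Q^76 = (Q^38)² = [[409,503],[503,412]]
Q^152 = (Q^76)² = [[310,67],[67,243]]
Q^304 = (Q^152)² = [[401,113],[113,288]]
F_304 mod 506 = Q^304[0][1] = 113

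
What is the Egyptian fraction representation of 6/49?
1/9 + 1/89 + 1/9813 + 1/128383479

Greedy algorithm:
6/49: ceiling(49/6) = 9, use 1/9
5/441: ceiling(441/5) = 89, use 1/89
4/39249: ceiling(39249/4) = 9813, use 1/9813
1/128383479: ceiling(128383479/1) = 128383479, use 1/128383479
Result: 6/49 = 1/9 + 1/89 + 1/9813 + 1/128383479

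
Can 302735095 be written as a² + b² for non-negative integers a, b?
Not possible

Factorization: 302735095 = 5 × 13 × 167^3
By Fermat: n is sum of two squares iff every prime p ≡ 3 (mod 4) appears to even power.
Prime(s) ≡ 3 (mod 4) with odd exponent: [(167, 3)]
Therefore 302735095 cannot be expressed as a² + b².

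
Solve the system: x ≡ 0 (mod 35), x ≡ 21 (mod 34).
735

Using Chinese Remainder Theorem:
M = 35 × 34 = 1190
M1 = 34, M2 = 35
y1 = 34^(-1) mod 35 = 34
y2 = 35^(-1) mod 34 = 1
x = (0×34×34 + 21×35×1) mod 1190 = 735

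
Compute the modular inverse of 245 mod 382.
237

gcd(245, 382) = 1, so the inverse exists.
Extended Euclidean algorithm on (382, 245):
382 = 1 × 245 + 137  ⟹  137 = (1)·382 + (-1)·245
245 = 1 × 137 + 108  ⟹  108 = (-1)·382 + (2)·245
137 = 1 × 108 + 29  ⟹  29 = (2)·382 + (-3)·245
108 = 3 × 29 + 21  ⟹  21 = (-7)·382 + (11)·245
29 = 1 × 21 + 8  ⟹  8 = (9)·382 + (-14)·245
21 = 2 × 8 + 5  ⟹  5 = (-25)·382 + (39)·245
8 = 1 × 5 + 3  ⟹  3 = (34)·382 + (-53)·245
5 = 1 × 3 + 2  ⟹  2 = (-59)·382 + (92)·245
3 = 1 × 2 + 1  ⟹  1 = (93)·382 + (-145)·245
So (-145)·245 ≡ 1 (mod 382), i.e. 245^(-1) ≡ -145 ≡ 237 (mod 382).
Check: 245 × 237 = 58065 ≡ 1 (mod 382)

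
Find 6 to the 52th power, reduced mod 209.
47

Repeated squaring. Binary of 52 = 110100.
6^1 ≡ 6 (mod 209); 6^2 ≡ 36 (mod 209); 6^4 ≡ 42 (mod 209); 6^8 ≡ 92 (mod 209); 6^16 ≡ 104 (mod 209); 6^32 ≡ 157 (mod 209)
6^52 = 6^4 × 6^16 × 6^32 ≡ 47 (mod 209)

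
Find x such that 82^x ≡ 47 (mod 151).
56

Baby-step giant-step with step n = ⌈√151⌉ = 13.
Baby steps 82^j mod 151 (j:value) for j=0..12: 0:1, 1:82, 2:80, 3:67, 4:58, 5:75, 6:110, 7:111, 8:42, 9:122, 10:38, 11:96, 12:20.
Giant-step multiplier: 82^(-13) ≡ 82^(150-13) = 82^137 ≡ 115 (mod 151).
Giant steps γ_i = 47·115^i mod 151: γ_0=47, γ_1=120, γ_2=59, γ_3=141, γ_4=58 (in table at j=4).
x = i·n + j = 4·13 + 4 = 56.
Check: 82^56 ≡ 47 (mod 151).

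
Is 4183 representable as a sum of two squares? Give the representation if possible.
Not possible

Factorization: 4183 = 47 × 89
By Fermat: n is sum of two squares iff every prime p ≡ 3 (mod 4) appears to even power.
Prime(s) ≡ 3 (mod 4) with odd exponent: [(47, 1)]
Therefore 4183 cannot be expressed as a² + b².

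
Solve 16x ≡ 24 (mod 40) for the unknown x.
x ≡ 4 (mod 5)

gcd(16, 40) = 8, which divides 24, so solutions exist.
Divide through by 8: 2x ≡ 3 (mod 5).
Find 2^(-1) mod 5 by the extended Euclidean algorithm:
5 = 2 × 2 + 1  ⟹  1 = (1)·5 + (-2)·2
So (-2)·2 ≡ 1 (mod 5), i.e. 2^(-1) ≡ -2 ≡ 3 (mod 5).
x ≡ 3 × 3 = 9 ≡ 4 (mod 5).
Check: 16 × 4 = 64 ≡ 24 (mod 40).
x ≡ 4 (mod 5), giving 8 solutions mod 40.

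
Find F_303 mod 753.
673

Matrix identity: Q^n = [[F_(n+1), F_n], [F_n, F_(n-1)]] with Q = [[1,1],[1,0]].
n = 303 = 100101111₂. Square-and-multiply, entries mod 753:
Q^1 = [[1,1],[1,0]]
Q^2 = (Q^1)² = [[2,1],[1,1]]
Q^4 = (Q^2)² = [[5,3],[3,2]]
Q^9 = (Q^4)²·Q = [[55,34],[34,21]]
Q^18 = (Q^9)² = [[416,325],[325,91]]
Q^37 = (Q^18)²·Q = [[692,71],[71,621]]
Q^75 = (Q^37)²·Q = [[330,479],[479,604]]
Q^151 = (Q^75)²·Q = [[348,244],[244,104]]
Q^303 = (Q^151)²·Q = [[270,673],[673,350]]
F_303 mod 753 = Q^303[0][1] = 673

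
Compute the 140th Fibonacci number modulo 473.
22

Matrix identity: Q^n = [[F_(n+1), F_n], [F_n, F_(n-1)]] with Q = [[1,1],[1,0]].
n = 140 = 10001100₂. Square-and-multiply, entries mod 473:
Q^1 = [[1,1],[1,0]]
Q^2 = (Q^1)² = [[2,1],[1,1]]
Q^4 = (Q^2)² = [[5,3],[3,2]]
Q^8 = (Q^4)² = [[34,21],[21,13]]
Q^17 = (Q^8)²·Q = [[219,178],[178,41]]
Q^35 = (Q^17)²·Q = [[107,181],[181,399]]
Q^70 = (Q^35)² = [[221,297],[297,397]]
Q^140 = (Q^70)² = [[353,22],[22,331]]
F_140 mod 473 = Q^140[0][1] = 22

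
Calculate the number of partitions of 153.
54770336324

p(n) counts ways to write n as a sum of positive integers (order ignored).
Euler's pentagonal recurrence: p(k) = p(k-1) + p(k-2) - p(k-5) - p(k-7) + p(k-12) + p(k-15) - ... (offsets j(3j∓1)/2, signs ++--, p(0)=1, p(<0)=0).
DP table for k = 0..152: p(0)=1, p(1)=1, p(2)=2, p(3)=3, p(4)=5, p(5)=7, p(6)=11, p(7)=15, p(8)=22, p(9)=30, p(10)=42, p(11)=56, p(12)=77, p(13)=101, p(14)=135, p(15)=176, p(16)=231, p(17)=297, p(18)=385, p(19)=490, p(20)=627, p(21)=792, p(22)=1002, p(23)=1255, p(24)=1575, p(25)=1958, p(26)=2436, p(27)=3010, p(28)=3718, p(29)=4565, p(30)=5604, p(31)=6842, p(32)=8349, p(33)=10143, p(34)=12310, p(35)=14883, p(36)=17977, p(37)=21637, p(38)=26015, p(39)=31185, p(40)=37338, p(41)=44583, p(42)=53174, p(43)=63261, p(44)=75175, p(45)=89134, p(46)=105558, p(47)=124754, p(48)=147273, p(49)=173525, p(50)=204226, p(51)=239943, p(52)=281589, p(53)=329931, p(54)=386155, p(55)=451276, p(56)=526823, p(57)=614154, p(58)=715220, p(59)=831820, p(60)=966467, p(61)=1121505, p(62)=1300156, p(63)=1505499, p(64)=1741630, p(65)=2012558, p(66)=2323520, p(67)=2679689, p(68)=3087735, p(69)=3554345, p(70)=4087968, p(71)=4697205, p(72)=5392783, p(73)=6185689, p(74)=7089500, p(75)=8118264, p(76)=9289091, p(77)=10619863, p(78)=12132164, p(79)=13848650, p(80)=15796476, p(81)=18004327, p(82)=20506255, p(83)=23338469, p(84)=26543660, p(85)=30167357, p(86)=34262962, p(87)=38887673, p(88)=44108109, p(89)=49995925, p(90)=56634173, p(91)=64112359, p(92)=72533807, p(93)=82010177, p(94)=92669720, p(95)=104651419, p(96)=118114304, p(97)=133230930, p(98)=150198136, p(99)=169229875, p(100)=190569292, p(101)=214481126, p(102)=241265379, p(103)=271248950, p(104)=304801365, p(105)=342325709, p(106)=384276336, p(107)=431149389, p(108)=483502844, p(109)=541946240, p(110)=607163746, p(111)=679903203, p(112)=761002156, p(113)=851376628, p(114)=952050665, p(115)=1064144451, p(116)=1188908248, p(117)=1327710076, p(118)=1482074143, p(119)=1653668665, p(120)=1844349560, p(121)=2056148051, p(122)=2291320912, p(123)=2552338241, p(124)=2841940500, p(125)=3163127352, p(126)=3519222692, p(127)=3913864295, p(128)=4351078600, p(129)=4835271870, p(130)=5371315400, p(131)=5964539504, p(132)=6620830889, p(133)=7346629512, p(134)=8149040695, p(135)=9035836076, p(136)=10015581680, p(137)=11097645016, p(138)=12292341831, p(139)=13610949895, p(140)=15065878135, p(141)=16670689208, p(142)=18440293320, p(143)=20390982757, p(144)=22540654445, p(145)=24908858009, p(146)=27517052599, p(147)=30388671978, p(148)=33549419497, p(149)=37027355200, p(150)=40853235313, p(151)=45060624582, p(152)=49686288421.
Final step: p(153) = p(152) + p(151) - p(148) - p(146) + p(141) + p(138) - p(131) - p(127) + p(118) + p(113) - p(102) - p(96) + p(83) + p(76) - p(61) - p(53) + p(36) + p(27) - p(8)
= 49686288421 + 45060624582 - 33549419497 - 27517052599 + 16670689208 + 12292341831 - 5964539504 - 3913864295 + 1482074143 + 851376628 - 241265379 - 118114304 + 23338469 + 9289091 - 1121505 - 329931 + 17977 + 3010 - 22
= 54770336324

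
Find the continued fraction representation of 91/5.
[18; 5]

Euclidean algorithm steps:
91 = 18 × 5 + 1
5 = 5 × 1 + 0
Continued fraction: [18; 5]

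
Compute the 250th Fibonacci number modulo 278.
93

Matrix identity: Q^n = [[F_(n+1), F_n], [F_n, F_(n-1)]] with Q = [[1,1],[1,0]].
n = 250 = 11111010₂. Square-and-multiply, entries mod 278:
Q^1 = [[1,1],[1,0]]
Q^3 = (Q^1)²·Q = [[3,2],[2,1]]
Q^7 = (Q^3)²·Q = [[21,13],[13,8]]
Q^15 = (Q^7)²·Q = [[153,54],[54,99]]
Q^31 = (Q^15)²·Q = [[179,193],[193,264]]
Q^62 = (Q^31)² = [[68,153],[153,193]]
Q^125 = (Q^62)²·Q = [[134,233],[233,179]]
Q^250 = (Q^125)² = [[243,93],[93,150]]
F_250 mod 278 = Q^250[0][1] = 93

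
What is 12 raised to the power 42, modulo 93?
66

Repeated squaring. Binary of 42 = 101010.
12^1 ≡ 12 (mod 93); 12^2 ≡ 51 (mod 93); 12^4 ≡ 90 (mod 93); 12^8 ≡ 9 (mod 93); 12^16 ≡ 81 (mod 93); 12^32 ≡ 51 (mod 93)
12^42 = 12^2 × 12^8 × 12^32 ≡ 66 (mod 93)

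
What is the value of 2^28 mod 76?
36

Repeated squaring. Binary of 28 = 11100.
2^1 ≡ 2 (mod 76); 2^2 ≡ 4 (mod 76); 2^4 ≡ 16 (mod 76); 2^8 ≡ 28 (mod 76); 2^16 ≡ 24 (mod 76)
2^28 = 2^4 × 2^8 × 2^16 ≡ 36 (mod 76)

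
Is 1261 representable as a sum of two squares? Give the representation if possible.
6² + 35² (a=6, b=35)

Factorization: 1261 = 13 × 97
By Fermat: n is sum of two squares iff every prime p ≡ 3 (mod 4) appears to even power.
All primes ≡ 3 (mod 4) appear to even power.
Search a = 0, 1, 2, … for 1261 - a² a perfect square: first hit at a = 6: 1261 - 36 = 1225 = 35².
1261 = 6² + 35² = 36 + 1225 ✓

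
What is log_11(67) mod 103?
37

Baby-step giant-step with step n = ⌈√103⌉ = 11.
Baby steps 11^j mod 103 (j:value) for j=0..10: 0:1, 1:11, 2:18, 3:95, 4:15, 5:62, 6:64, 7:86, 8:19, 9:3, 10:33.
Giant-step multiplier: 11^(-11) ≡ 11^(102-11) = 11^91 ≡ 21 (mod 103).
Giant steps γ_i = 67·21^i mod 103: γ_0=67, γ_1=68, γ_2=89, γ_3=15 (in table at j=4).
x = i·n + j = 3·11 + 4 = 37.
Check: 11^37 ≡ 67 (mod 103).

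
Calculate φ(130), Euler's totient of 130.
48

130 = 2 × 5 × 13
φ(n) = n × ∏(1 - 1/p) for each prime p dividing n
φ(130) = 130 × (1 - 1/2) × (1 - 1/5) × (1 - 1/13) = 48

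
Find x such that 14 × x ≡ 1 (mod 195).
14

gcd(14, 195) = 1, so the inverse exists.
Extended Euclidean algorithm on (195, 14):
195 = 13 × 14 + 13  ⟹  13 = (1)·195 + (-13)·14
14 = 1 × 13 + 1  ⟹  1 = (-1)·195 + (14)·14
So (14)·14 ≡ 1 (mod 195), i.e. 14^(-1) ≡ 14 (mod 195).
Check: 14 × 14 = 196 ≡ 1 (mod 195)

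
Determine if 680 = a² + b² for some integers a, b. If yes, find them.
2² + 26² (a=2, b=26)

Factorization: 680 = 2^3 × 5 × 17
By Fermat: n is sum of two squares iff every prime p ≡ 3 (mod 4) appears to even power.
All primes ≡ 3 (mod 4) appear to even power.
Search a = 0, 1, 2, … for 680 - a² a perfect square: first hit at a = 2: 680 - 4 = 676 = 26².
680 = 2² + 26² = 4 + 676 ✓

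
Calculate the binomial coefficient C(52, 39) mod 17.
0

Using Lucas' theorem:
Write n=52 and k=39 in base 17:
n in base 17: [3, 1]
k in base 17: [2, 5]
C(52,39) mod 17 = ∏ C(n_i, k_i) mod 17
Digit binomials (mod 17): C(3,2) = 3; C(1,5) = 0 (k_i > n_i)
Product: 3 × 0 = 0 ≡ 0 (mod 17)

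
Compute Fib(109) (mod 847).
485

Matrix identity: Q^n = [[F_(n+1), F_n], [F_n, F_(n-1)]] with Q = [[1,1],[1,0]].
n = 109 = 1101101₂. Square-and-multiply, entries mod 847:
Q^1 = [[1,1],[1,0]]
Q^3 = (Q^1)²·Q = [[3,2],[2,1]]
Q^6 = (Q^3)² = [[13,8],[8,5]]
Q^13 = (Q^6)²·Q = [[377,233],[233,144]]
Q^27 = (Q^13)²·Q = [[186,761],[761,272]]
Q^54 = (Q^27)² = [[489,421],[421,68]]
Q^109 = (Q^54)²·Q = [[363,485],[485,725]]
F_109 mod 847 = Q^109[0][1] = 485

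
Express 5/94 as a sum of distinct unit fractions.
1/19 + 1/1786

Greedy algorithm:
5/94: ceiling(94/5) = 19, use 1/19
1/1786: ceiling(1786/1) = 1786, use 1/1786
Result: 5/94 = 1/19 + 1/1786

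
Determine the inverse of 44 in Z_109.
57

gcd(44, 109) = 1, so the inverse exists.
Extended Euclidean algorithm on (109, 44):
109 = 2 × 44 + 21  ⟹  21 = (1)·109 + (-2)·44
44 = 2 × 21 + 2  ⟹  2 = (-2)·109 + (5)·44
21 = 10 × 2 + 1  ⟹  1 = (21)·109 + (-52)·44
So (-52)·44 ≡ 1 (mod 109), i.e. 44^(-1) ≡ -52 ≡ 57 (mod 109).
Check: 44 × 57 = 2508 ≡ 1 (mod 109)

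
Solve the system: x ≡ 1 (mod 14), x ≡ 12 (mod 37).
197

Using Chinese Remainder Theorem:
M = 14 × 37 = 518
M1 = 37, M2 = 14
y1 = 37^(-1) mod 14 = 11
y2 = 14^(-1) mod 37 = 8
x = (1×37×11 + 12×14×8) mod 518 = 197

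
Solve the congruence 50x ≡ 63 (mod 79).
x ≡ 6 (mod 79)

gcd(50, 79) = 1, which divides 63, so solutions exist.
Find 50^(-1) mod 79 by the extended Euclidean algorithm:
79 = 1 × 50 + 29  ⟹  29 = (1)·79 + (-1)·50
50 = 1 × 29 + 21  ⟹  21 = (-1)·79 + (2)·50
29 = 1 × 21 + 8  ⟹  8 = (2)·79 + (-3)·50
21 = 2 × 8 + 5  ⟹  5 = (-5)·79 + (8)·50
8 = 1 × 5 + 3  ⟹  3 = (7)·79 + (-11)·50
5 = 1 × 3 + 2  ⟹  2 = (-12)·79 + (19)·50
3 = 1 × 2 + 1  ⟹  1 = (19)·79 + (-30)·50
So (-30)·50 ≡ 1 (mod 79), i.e. 50^(-1) ≡ -30 ≡ 49 (mod 79).
x ≡ 49 × 63 = 3087 ≡ 6 (mod 79).
Check: 50 × 6 = 300 ≡ 63 (mod 79).
Unique solution: x ≡ 6 (mod 79)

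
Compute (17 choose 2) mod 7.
3

Using Lucas' theorem:
Write n=17 and k=2 in base 7:
n in base 7: [2, 3]
k in base 7: [0, 2]
C(17,2) mod 7 = ∏ C(n_i, k_i) mod 7
Digit binomials (mod 7): C(2,0) = 1; C(3,2) = 3
Product: 1 × 3 = 3 ≡ 3 (mod 7)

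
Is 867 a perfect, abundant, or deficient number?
deficient

Proper divisors of 867: sum = 1 + 3 + 17 + 51 + 289 = 361
Since 361 < 867, 867 is deficient.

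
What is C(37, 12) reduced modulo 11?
1

Using Lucas' theorem:
Write n=37 and k=12 in base 11:
n in base 11: [3, 4]
k in base 11: [1, 1]
C(37,12) mod 11 = ∏ C(n_i, k_i) mod 11
Digit binomials (mod 11): C(3,1) = 3; C(4,1) = 4
Product: 3 × 4 = 12 ≡ 1 (mod 11)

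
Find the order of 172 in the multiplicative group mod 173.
2

173 is prime, so ord(172) divides φ(173) = 172.
Divisors of 172: 1, 2, 4, 43, 86, 172.
Repeated squaring: 172^1 ≡ 172, 172^2 ≡ 1, 172^4 ≡ 1, 172^8 ≡ 1, 172^16 ≡ 1, 172^32 ≡ 1, 172^64 ≡ 1, 172^128 ≡ 1 (mod 173).
Test 172^d mod 173 for each divisor d in increasing order:
172^1 ≡ 172
172^2 ≡ 1  ← first divisor giving 1
The order is 2.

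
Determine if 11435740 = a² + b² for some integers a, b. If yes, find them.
Not possible

Factorization: 11435740 = 2^2 × 5 × 83^3
By Fermat: n is sum of two squares iff every prime p ≡ 3 (mod 4) appears to even power.
Prime(s) ≡ 3 (mod 4) with odd exponent: [(83, 3)]
Therefore 11435740 cannot be expressed as a² + b².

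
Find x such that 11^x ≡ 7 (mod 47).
44

Baby-step giant-step with step n = ⌈√47⌉ = 7.
Baby steps 11^j mod 47 (j:value) for j=0..6: 0:1, 1:11, 2:27, 3:15, 4:24, 5:29, 6:37.
Giant-step multiplier: 11^(-7) ≡ 11^(46-7) = 11^39 ≡ 44 (mod 47).
Giant steps γ_i = 7·44^i mod 47: γ_0=7, γ_1=26, γ_2=16, γ_3=46, γ_4=3, γ_5=38, γ_6=27 (in table at j=2).
x = i·n + j = 6·7 + 2 = 44.
Check: 11^44 ≡ 7 (mod 47).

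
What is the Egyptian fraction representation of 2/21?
1/11 + 1/231

Greedy algorithm:
2/21: ceiling(21/2) = 11, use 1/11
1/231: ceiling(231/1) = 231, use 1/231
Result: 2/21 = 1/11 + 1/231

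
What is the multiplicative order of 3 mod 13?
3

13 is prime, so ord(3) divides φ(13) = 12.
Divisors of 12: 1, 2, 3, 4, 6, 12.
Repeated squaring: 3^1 ≡ 3, 3^2 ≡ 9, 3^4 ≡ 3, 3^8 ≡ 9 (mod 13).
Test 3^d mod 13 for each divisor d in increasing order:
3^1 ≡ 3
3^2 ≡ 9
3^3 = 3^2·3^1 ≡ 1  ← first divisor giving 1
The order is 3.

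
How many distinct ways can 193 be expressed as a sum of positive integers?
2168627105469

p(n) counts ways to write n as a sum of positive integers (order ignored).
Euler's pentagonal recurrence: p(k) = p(k-1) + p(k-2) - p(k-5) - p(k-7) + p(k-12) + p(k-15) - ... (offsets j(3j∓1)/2, signs ++--, p(0)=1, p(<0)=0).
DP table for k = 0..192: p(0)=1, p(1)=1, p(2)=2, p(3)=3, p(4)=5, p(5)=7, p(6)=11, p(7)=15, p(8)=22, p(9)=30, p(10)=42, p(11)=56, p(12)=77, p(13)=101, p(14)=135, p(15)=176, p(16)=231, p(17)=297, p(18)=385, p(19)=490, p(20)=627, p(21)=792, p(22)=1002, p(23)=1255, p(24)=1575, p(25)=1958, p(26)=2436, p(27)=3010, p(28)=3718, p(29)=4565, p(30)=5604, p(31)=6842, p(32)=8349, p(33)=10143, p(34)=12310, p(35)=14883, p(36)=17977, p(37)=21637, p(38)=26015, p(39)=31185, p(40)=37338, p(41)=44583, p(42)=53174, p(43)=63261, p(44)=75175, p(45)=89134, p(46)=105558, p(47)=124754, p(48)=147273, p(49)=173525, p(50)=204226, p(51)=239943, p(52)=281589, p(53)=329931, p(54)=386155, p(55)=451276, p(56)=526823, p(57)=614154, p(58)=715220, p(59)=831820, p(60)=966467, p(61)=1121505, p(62)=1300156, p(63)=1505499, p(64)=1741630, p(65)=2012558, p(66)=2323520, p(67)=2679689, p(68)=3087735, p(69)=3554345, p(70)=4087968, p(71)=4697205, p(72)=5392783, p(73)=6185689, p(74)=7089500, p(75)=8118264, p(76)=9289091, p(77)=10619863, p(78)=12132164, p(79)=13848650, p(80)=15796476, p(81)=18004327, p(82)=20506255, p(83)=23338469, p(84)=26543660, p(85)=30167357, p(86)=34262962, p(87)=38887673, p(88)=44108109, p(89)=49995925, p(90)=56634173, p(91)=64112359, p(92)=72533807, p(93)=82010177, p(94)=92669720, p(95)=104651419, p(96)=118114304, p(97)=133230930, p(98)=150198136, p(99)=169229875, p(100)=190569292, p(101)=214481126, p(102)=241265379, p(103)=271248950, p(104)=304801365, p(105)=342325709, p(106)=384276336, p(107)=431149389, p(108)=483502844, p(109)=541946240, p(110)=607163746, p(111)=679903203, p(112)=761002156, p(113)=851376628, p(114)=952050665, p(115)=1064144451, p(116)=1188908248, p(117)=1327710076, p(118)=1482074143, p(119)=1653668665, p(120)=1844349560, p(121)=2056148051, p(122)=2291320912, p(123)=2552338241, p(124)=2841940500, p(125)=3163127352, p(126)=3519222692, p(127)=3913864295, p(128)=4351078600, p(129)=4835271870, p(130)=5371315400, p(131)=5964539504, p(132)=6620830889, p(133)=7346629512, p(134)=8149040695, p(135)=9035836076, p(136)=10015581680, p(137)=11097645016, p(138)=12292341831, p(139)=13610949895, p(140)=15065878135, p(141)=16670689208, p(142)=18440293320, p(143)=20390982757, p(144)=22540654445, p(145)=24908858009, p(146)=27517052599, p(147)=30388671978, p(148)=33549419497, p(149)=37027355200, p(150)=40853235313, p(151)=45060624582, p(152)=49686288421, p(153)=54770336324, p(154)=60356673280, p(155)=66493182097, p(156)=73232243759, p(157)=80630964769, p(158)=88751778802, p(159)=97662728555, p(160)=107438159466, p(161)=118159068427, p(162)=129913904637, p(163)=142798995930, p(164)=156919475295, p(165)=172389800255, p(166)=189334822579, p(167)=207890420102, p(168)=228204732751, p(169)=250438925115, p(170)=274768617130, p(171)=301384802048, p(172)=330495499613, p(173)=362326859895, p(174)=397125074750, p(175)=435157697830, p(176)=476715857290, p(177)=522115831195, p(178)=571701605655, p(179)=625846753120, p(180)=684957390936, p(181)=749474411781, p(182)=819876908323, p(183)=896684817527, p(184)=980462880430, p(185)=1071823774337, p(186)=1171432692373, p(187)=1280011042268, p(188)=1398341745571, p(189)=1527273599625, p(190)=1667727404093, p(191)=1820701100652, p(192)=1987276856363.
Final step: p(193) = p(192) + p(191) - p(188) - p(186) + p(181) + p(178) - p(171) - p(167) + p(158) + p(153) - p(142) - p(136) + p(123) + p(116) - p(101) - p(93) + p(76) + p(67) - p(48) - p(38) + p(17) + p(6)
= 1987276856363 + 1820701100652 - 1398341745571 - 1171432692373 + 749474411781 + 571701605655 - 301384802048 - 207890420102 + 88751778802 + 54770336324 - 18440293320 - 10015581680 + 2552338241 + 1188908248 - 214481126 - 82010177 + 9289091 + 2679689 - 147273 - 26015 + 297 + 11
= 2168627105469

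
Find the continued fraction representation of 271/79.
[3; 2, 3, 11]

Euclidean algorithm steps:
271 = 3 × 79 + 34
79 = 2 × 34 + 11
34 = 3 × 11 + 1
11 = 11 × 1 + 0
Continued fraction: [3; 2, 3, 11]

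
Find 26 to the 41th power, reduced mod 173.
5

Repeated squaring. Binary of 41 = 101001.
26^1 ≡ 26 (mod 173); 26^2 ≡ 157 (mod 173); 26^4 ≡ 83 (mod 173); 26^8 ≡ 142 (mod 173); 26^16 ≡ 96 (mod 173); 26^32 ≡ 47 (mod 173)
26^41 = 26^1 × 26^8 × 26^32 ≡ 5 (mod 173)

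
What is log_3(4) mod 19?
14

Baby-step giant-step with step n = ⌈√19⌉ = 5.
Baby steps 3^j mod 19 (j:value) for j=0..4: 0:1, 1:3, 2:9, 3:8, 4:5.
Giant-step multiplier: 3^(-5) ≡ 3^(18-5) = 3^13 ≡ 14 (mod 19).
Giant steps γ_i = 4·14^i mod 19: γ_0=4, γ_1=18, γ_2=5 (in table at j=4).
x = i·n + j = 2·5 + 4 = 14.
Check: 3^14 ≡ 4 (mod 19).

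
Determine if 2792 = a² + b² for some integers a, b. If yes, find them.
26² + 46² (a=26, b=46)

Factorization: 2792 = 2^3 × 349
By Fermat: n is sum of two squares iff every prime p ≡ 3 (mod 4) appears to even power.
All primes ≡ 3 (mod 4) appear to even power.
Search a = 0, 1, 2, … for 2792 - a² a perfect square: first hit at a = 26: 2792 - 676 = 2116 = 46².
2792 = 26² + 46² = 676 + 2116 ✓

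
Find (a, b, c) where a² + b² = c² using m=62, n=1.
(3843, 124, 3845)

Euclid's formula: a = m² - n², b = 2mn, c = m² + n²
m = 62, n = 1
a = 62² - 1² = 3844 - 1 = 3843
b = 2 × 62 × 1 = 124
c = 62² + 1² = 3844 + 1 = 3845
Verification: 3843² + 124² = 14768649 + 15376 = 14784025 = 3845² ✓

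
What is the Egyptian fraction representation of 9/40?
1/5 + 1/40

Greedy algorithm:
9/40: ceiling(40/9) = 5, use 1/5
1/40: ceiling(40/1) = 40, use 1/40
Result: 9/40 = 1/5 + 1/40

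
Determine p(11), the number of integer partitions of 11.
56

p(n) counts ways to write n as a sum of positive integers (order ignored).
Euler's pentagonal recurrence: p(k) = p(k-1) + p(k-2) - p(k-5) - p(k-7) + p(k-12) + p(k-15) - ... (offsets j(3j∓1)/2, signs ++--, p(0)=1, p(<0)=0).
DP table for k = 0..10: p(0)=1, p(1)=1, p(2)=2, p(3)=3, p(4)=5, p(5)=7, p(6)=11, p(7)=15, p(8)=22, p(9)=30, p(10)=42.
Final step: p(11) = p(10) + p(9) - p(6) - p(4)
= 42 + 30 - 11 - 5
= 56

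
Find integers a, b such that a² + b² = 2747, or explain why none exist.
Not possible

Factorization: 2747 = 41 × 67
By Fermat: n is sum of two squares iff every prime p ≡ 3 (mod 4) appears to even power.
Prime(s) ≡ 3 (mod 4) with odd exponent: [(67, 1)]
Therefore 2747 cannot be expressed as a² + b².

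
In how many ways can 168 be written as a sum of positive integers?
228204732751

p(n) counts ways to write n as a sum of positive integers (order ignored).
Euler's pentagonal recurrence: p(k) = p(k-1) + p(k-2) - p(k-5) - p(k-7) + p(k-12) + p(k-15) - ... (offsets j(3j∓1)/2, signs ++--, p(0)=1, p(<0)=0).
DP table for k = 0..167: p(0)=1, p(1)=1, p(2)=2, p(3)=3, p(4)=5, p(5)=7, p(6)=11, p(7)=15, p(8)=22, p(9)=30, p(10)=42, p(11)=56, p(12)=77, p(13)=101, p(14)=135, p(15)=176, p(16)=231, p(17)=297, p(18)=385, p(19)=490, p(20)=627, p(21)=792, p(22)=1002, p(23)=1255, p(24)=1575, p(25)=1958, p(26)=2436, p(27)=3010, p(28)=3718, p(29)=4565, p(30)=5604, p(31)=6842, p(32)=8349, p(33)=10143, p(34)=12310, p(35)=14883, p(36)=17977, p(37)=21637, p(38)=26015, p(39)=31185, p(40)=37338, p(41)=44583, p(42)=53174, p(43)=63261, p(44)=75175, p(45)=89134, p(46)=105558, p(47)=124754, p(48)=147273, p(49)=173525, p(50)=204226, p(51)=239943, p(52)=281589, p(53)=329931, p(54)=386155, p(55)=451276, p(56)=526823, p(57)=614154, p(58)=715220, p(59)=831820, p(60)=966467, p(61)=1121505, p(62)=1300156, p(63)=1505499, p(64)=1741630, p(65)=2012558, p(66)=2323520, p(67)=2679689, p(68)=3087735, p(69)=3554345, p(70)=4087968, p(71)=4697205, p(72)=5392783, p(73)=6185689, p(74)=7089500, p(75)=8118264, p(76)=9289091, p(77)=10619863, p(78)=12132164, p(79)=13848650, p(80)=15796476, p(81)=18004327, p(82)=20506255, p(83)=23338469, p(84)=26543660, p(85)=30167357, p(86)=34262962, p(87)=38887673, p(88)=44108109, p(89)=49995925, p(90)=56634173, p(91)=64112359, p(92)=72533807, p(93)=82010177, p(94)=92669720, p(95)=104651419, p(96)=118114304, p(97)=133230930, p(98)=150198136, p(99)=169229875, p(100)=190569292, p(101)=214481126, p(102)=241265379, p(103)=271248950, p(104)=304801365, p(105)=342325709, p(106)=384276336, p(107)=431149389, p(108)=483502844, p(109)=541946240, p(110)=607163746, p(111)=679903203, p(112)=761002156, p(113)=851376628, p(114)=952050665, p(115)=1064144451, p(116)=1188908248, p(117)=1327710076, p(118)=1482074143, p(119)=1653668665, p(120)=1844349560, p(121)=2056148051, p(122)=2291320912, p(123)=2552338241, p(124)=2841940500, p(125)=3163127352, p(126)=3519222692, p(127)=3913864295, p(128)=4351078600, p(129)=4835271870, p(130)=5371315400, p(131)=5964539504, p(132)=6620830889, p(133)=7346629512, p(134)=8149040695, p(135)=9035836076, p(136)=10015581680, p(137)=11097645016, p(138)=12292341831, p(139)=13610949895, p(140)=15065878135, p(141)=16670689208, p(142)=18440293320, p(143)=20390982757, p(144)=22540654445, p(145)=24908858009, p(146)=27517052599, p(147)=30388671978, p(148)=33549419497, p(149)=37027355200, p(150)=40853235313, p(151)=45060624582, p(152)=49686288421, p(153)=54770336324, p(154)=60356673280, p(155)=66493182097, p(156)=73232243759, p(157)=80630964769, p(158)=88751778802, p(159)=97662728555, p(160)=107438159466, p(161)=118159068427, p(162)=129913904637, p(163)=142798995930, p(164)=156919475295, p(165)=172389800255, p(166)=189334822579, p(167)=207890420102.
Final step: p(168) = p(167) + p(166) - p(163) - p(161) + p(156) + p(153) - p(146) - p(142) + p(133) + p(128) - p(117) - p(111) + p(98) + p(91) - p(76) - p(68) + p(51) + p(42) - p(23) - p(13)
= 207890420102 + 189334822579 - 142798995930 - 118159068427 + 73232243759 + 54770336324 - 27517052599 - 18440293320 + 7346629512 + 4351078600 - 1327710076 - 679903203 + 150198136 + 64112359 - 9289091 - 3087735 + 239943 + 53174 - 1255 - 101
= 228204732751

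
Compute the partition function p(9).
30

p(n) counts ways to write n as a sum of positive integers (order ignored).
Examples: 9; 8 + 1; 7 + 2; 7 + 1 + 1; 6 + 3; ... (30 total)
p(9) = 30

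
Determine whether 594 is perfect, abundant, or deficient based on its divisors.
abundant

Proper divisors of 594: sum = 1 + 2 + 3 + 6 + 9 + 11 + 18 + 22 + 27 + 33 + 54 + 66 + 99 + 198 + 297 = 846
Since 846 > 594, 594 is abundant.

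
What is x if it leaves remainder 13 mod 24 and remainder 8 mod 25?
133

Using Chinese Remainder Theorem:
M = 24 × 25 = 600
M1 = 25, M2 = 24
y1 = 25^(-1) mod 24 = 1
y2 = 24^(-1) mod 25 = 24
x = (13×25×1 + 8×24×24) mod 600 = 133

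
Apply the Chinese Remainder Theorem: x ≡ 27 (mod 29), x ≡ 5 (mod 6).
143

Using Chinese Remainder Theorem:
M = 29 × 6 = 174
M1 = 6, M2 = 29
y1 = 6^(-1) mod 29 = 5
y2 = 29^(-1) mod 6 = 5
x = (27×6×5 + 5×29×5) mod 174 = 143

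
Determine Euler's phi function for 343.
294

343 = 7^3
φ(n) = n × ∏(1 - 1/p) for each prime p dividing n
φ(343) = 343 × (1 - 1/7) = 294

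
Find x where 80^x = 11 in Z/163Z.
11

Baby-step giant-step with step n = ⌈√163⌉ = 13.
Baby steps 80^j mod 163 (j:value) for j=0..12: 0:1, 1:80, 2:43, 3:17, 4:56, 5:79, 6:126, 7:137, 8:39, 9:23, 10:47, 11:11, 12:65.
h = 11 is already in the table at j=11, so x = 11.
Check: 80^11 ≡ 11 (mod 163).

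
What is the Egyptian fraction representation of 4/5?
1/2 + 1/4 + 1/20

Greedy algorithm:
4/5: ceiling(5/4) = 2, use 1/2
3/10: ceiling(10/3) = 4, use 1/4
1/20: ceiling(20/1) = 20, use 1/20
Result: 4/5 = 1/2 + 1/4 + 1/20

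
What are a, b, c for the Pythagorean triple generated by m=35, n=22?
(741, 1540, 1709)

Euclid's formula: a = m² - n², b = 2mn, c = m² + n²
m = 35, n = 22
a = 35² - 22² = 1225 - 484 = 741
b = 2 × 35 × 22 = 1540
c = 35² + 22² = 1225 + 484 = 1709
Verification: 741² + 1540² = 549081 + 2371600 = 2920681 = 1709² ✓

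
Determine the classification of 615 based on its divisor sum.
deficient

Proper divisors of 615: sum = 1 + 3 + 5 + 15 + 41 + 123 + 205 = 393
Since 393 < 615, 615 is deficient.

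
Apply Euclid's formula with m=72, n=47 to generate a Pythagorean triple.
(2975, 6768, 7393)

Euclid's formula: a = m² - n², b = 2mn, c = m² + n²
m = 72, n = 47
a = 72² - 47² = 5184 - 2209 = 2975
b = 2 × 72 × 47 = 6768
c = 72² + 47² = 5184 + 2209 = 7393
Verification: 2975² + 6768² = 8850625 + 45805824 = 54656449 = 7393² ✓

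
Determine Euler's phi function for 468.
144

468 = 2^2 × 3^2 × 13
φ(n) = n × ∏(1 - 1/p) for each prime p dividing n
φ(468) = 468 × (1 - 1/2) × (1 - 1/3) × (1 - 1/13) = 144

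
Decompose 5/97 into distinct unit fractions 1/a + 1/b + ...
1/20 + 1/647 + 1/1255180

Greedy algorithm:
5/97: ceiling(97/5) = 20, use 1/20
3/1940: ceiling(1940/3) = 647, use 1/647
1/1255180: ceiling(1255180/1) = 1255180, use 1/1255180
Result: 5/97 = 1/20 + 1/647 + 1/1255180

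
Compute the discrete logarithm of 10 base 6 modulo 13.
2

Baby-step giant-step with step n = ⌈√13⌉ = 4.
Baby steps 6^j mod 13 (j:value) for j=0..3: 0:1, 1:6, 2:10, 3:8.
h = 10 is already in the table at j=2, so x = 2.
Check: 6^2 ≡ 10 (mod 13).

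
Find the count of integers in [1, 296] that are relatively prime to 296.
144

296 = 2^3 × 37
φ(n) = n × ∏(1 - 1/p) for each prime p dividing n
φ(296) = 296 × (1 - 1/2) × (1 - 1/37) = 144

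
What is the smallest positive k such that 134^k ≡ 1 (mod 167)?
166

167 is prime, so ord(134) divides φ(167) = 166.
Divisors of 166: 1, 2, 83, 166.
Repeated squaring: 134^1 ≡ 134, 134^2 ≡ 87, 134^4 ≡ 54, 134^8 ≡ 77, 134^16 ≡ 84, 134^32 ≡ 42, 134^64 ≡ 94, 134^128 ≡ 152 (mod 167).
Test 134^d mod 167 for each divisor d in increasing order:
134^1 ≡ 134
134^2 ≡ 87
134^83 = 134^64·134^16·134^2·134^1 ≡ 166
134^166 = 134^128·134^32·134^4·134^2 ≡ 1  ← first divisor giving 1
The order is 166.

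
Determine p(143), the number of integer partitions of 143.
20390982757

p(n) counts ways to write n as a sum of positive integers (order ignored).
Euler's pentagonal recurrence: p(k) = p(k-1) + p(k-2) - p(k-5) - p(k-7) + p(k-12) + p(k-15) - ... (offsets j(3j∓1)/2, signs ++--, p(0)=1, p(<0)=0).
DP table for k = 0..142: p(0)=1, p(1)=1, p(2)=2, p(3)=3, p(4)=5, p(5)=7, p(6)=11, p(7)=15, p(8)=22, p(9)=30, p(10)=42, p(11)=56, p(12)=77, p(13)=101, p(14)=135, p(15)=176, p(16)=231, p(17)=297, p(18)=385, p(19)=490, p(20)=627, p(21)=792, p(22)=1002, p(23)=1255, p(24)=1575, p(25)=1958, p(26)=2436, p(27)=3010, p(28)=3718, p(29)=4565, p(30)=5604, p(31)=6842, p(32)=8349, p(33)=10143, p(34)=12310, p(35)=14883, p(36)=17977, p(37)=21637, p(38)=26015, p(39)=31185, p(40)=37338, p(41)=44583, p(42)=53174, p(43)=63261, p(44)=75175, p(45)=89134, p(46)=105558, p(47)=124754, p(48)=147273, p(49)=173525, p(50)=204226, p(51)=239943, p(52)=281589, p(53)=329931, p(54)=386155, p(55)=451276, p(56)=526823, p(57)=614154, p(58)=715220, p(59)=831820, p(60)=966467, p(61)=1121505, p(62)=1300156, p(63)=1505499, p(64)=1741630, p(65)=2012558, p(66)=2323520, p(67)=2679689, p(68)=3087735, p(69)=3554345, p(70)=4087968, p(71)=4697205, p(72)=5392783, p(73)=6185689, p(74)=7089500, p(75)=8118264, p(76)=9289091, p(77)=10619863, p(78)=12132164, p(79)=13848650, p(80)=15796476, p(81)=18004327, p(82)=20506255, p(83)=23338469, p(84)=26543660, p(85)=30167357, p(86)=34262962, p(87)=38887673, p(88)=44108109, p(89)=49995925, p(90)=56634173, p(91)=64112359, p(92)=72533807, p(93)=82010177, p(94)=92669720, p(95)=104651419, p(96)=118114304, p(97)=133230930, p(98)=150198136, p(99)=169229875, p(100)=190569292, p(101)=214481126, p(102)=241265379, p(103)=271248950, p(104)=304801365, p(105)=342325709, p(106)=384276336, p(107)=431149389, p(108)=483502844, p(109)=541946240, p(110)=607163746, p(111)=679903203, p(112)=761002156, p(113)=851376628, p(114)=952050665, p(115)=1064144451, p(116)=1188908248, p(117)=1327710076, p(118)=1482074143, p(119)=1653668665, p(120)=1844349560, p(121)=2056148051, p(122)=2291320912, p(123)=2552338241, p(124)=2841940500, p(125)=3163127352, p(126)=3519222692, p(127)=3913864295, p(128)=4351078600, p(129)=4835271870, p(130)=5371315400, p(131)=5964539504, p(132)=6620830889, p(133)=7346629512, p(134)=8149040695, p(135)=9035836076, p(136)=10015581680, p(137)=11097645016, p(138)=12292341831, p(139)=13610949895, p(140)=15065878135, p(141)=16670689208, p(142)=18440293320.
Final step: p(143) = p(142) + p(141) - p(138) - p(136) + p(131) + p(128) - p(121) - p(117) + p(108) + p(103) - p(92) - p(86) + p(73) + p(66) - p(51) - p(43) + p(26) + p(17)
= 18440293320 + 16670689208 - 12292341831 - 10015581680 + 5964539504 + 4351078600 - 2056148051 - 1327710076 + 483502844 + 271248950 - 72533807 - 34262962 + 6185689 + 2323520 - 239943 - 63261 + 2436 + 297
= 20390982757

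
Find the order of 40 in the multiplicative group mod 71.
35

71 is prime, so ord(40) divides φ(71) = 70.
Divisors of 70: 1, 2, 5, 7, 10, 14, 35, 70.
Repeated squaring: 40^1 ≡ 40, 40^2 ≡ 38, 40^4 ≡ 24, 40^8 ≡ 8, 40^16 ≡ 64, 40^32 ≡ 49, 40^64 ≡ 58 (mod 71).
Test 40^d mod 71 for each divisor d in increasing order:
40^1 ≡ 40
40^2 ≡ 38
40^5 = 40^4·40^1 ≡ 37
40^7 = 40^4·40^2·40^1 ≡ 57
40^10 = 40^8·40^2 ≡ 20
40^14 = 40^8·40^4·40^2 ≡ 54
40^35 = 40^32·40^2·40^1 ≡ 1  ← first divisor giving 1
The order is 35.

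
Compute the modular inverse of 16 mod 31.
2

gcd(16, 31) = 1, so the inverse exists.
Extended Euclidean algorithm on (31, 16):
31 = 1 × 16 + 15  ⟹  15 = (1)·31 + (-1)·16
16 = 1 × 15 + 1  ⟹  1 = (-1)·31 + (2)·16
So (2)·16 ≡ 1 (mod 31), i.e. 16^(-1) ≡ 2 (mod 31).
Check: 16 × 2 = 32 ≡ 1 (mod 31)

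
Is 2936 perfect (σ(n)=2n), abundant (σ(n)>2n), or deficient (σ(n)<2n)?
deficient

Proper divisors of 2936: sum = 1 + 2 + 4 + 8 + 367 + 734 + 1468 = 2584
Since 2584 < 2936, 2936 is deficient.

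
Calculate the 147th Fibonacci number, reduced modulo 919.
662

Matrix identity: Q^n = [[F_(n+1), F_n], [F_n, F_(n-1)]] with Q = [[1,1],[1,0]].
n = 147 = 10010011₂. Square-and-multiply, entries mod 919:
Q^1 = [[1,1],[1,0]]
Q^2 = (Q^1)² = [[2,1],[1,1]]
Q^4 = (Q^2)² = [[5,3],[3,2]]
Q^9 = (Q^4)²·Q = [[55,34],[34,21]]
Q^18 = (Q^9)² = [[505,746],[746,678]]
Q^36 = (Q^18)² = [[64,278],[278,705]]
Q^73 = (Q^36)²·Q = [[163,508],[508,574]]
Q^147 = (Q^73)²·Q = [[106,662],[662,363]]
F_147 mod 919 = Q^147[0][1] = 662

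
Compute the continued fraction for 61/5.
[12; 5]

Euclidean algorithm steps:
61 = 12 × 5 + 1
5 = 5 × 1 + 0
Continued fraction: [12; 5]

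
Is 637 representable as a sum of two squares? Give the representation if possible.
14² + 21² (a=14, b=21)

Factorization: 637 = 7^2 × 13
By Fermat: n is sum of two squares iff every prime p ≡ 3 (mod 4) appears to even power.
All primes ≡ 3 (mod 4) appear to even power.
Search a = 0, 1, 2, … for 637 - a² a perfect square: first hit at a = 14: 637 - 196 = 441 = 21².
637 = 14² + 21² = 196 + 441 ✓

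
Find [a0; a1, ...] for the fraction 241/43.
[5; 1, 1, 1, 1, 8]

Euclidean algorithm steps:
241 = 5 × 43 + 26
43 = 1 × 26 + 17
26 = 1 × 17 + 9
17 = 1 × 9 + 8
9 = 1 × 8 + 1
8 = 8 × 1 + 0
Continued fraction: [5; 1, 1, 1, 1, 8]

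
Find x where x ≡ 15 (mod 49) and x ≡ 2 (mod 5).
162

Using Chinese Remainder Theorem:
M = 49 × 5 = 245
M1 = 5, M2 = 49
y1 = 5^(-1) mod 49 = 10
y2 = 49^(-1) mod 5 = 4
x = (15×5×10 + 2×49×4) mod 245 = 162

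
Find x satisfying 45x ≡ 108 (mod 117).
x ≡ 5 (mod 13)

gcd(45, 117) = 9, which divides 108, so solutions exist.
Divide through by 9: 5x ≡ 12 (mod 13).
Find 5^(-1) mod 13 by the extended Euclidean algorithm:
13 = 2 × 5 + 3  ⟹  3 = (1)·13 + (-2)·5
5 = 1 × 3 + 2  ⟹  2 = (-1)·13 + (3)·5
3 = 1 × 2 + 1  ⟹  1 = (2)·13 + (-5)·5
So (-5)·5 ≡ 1 (mod 13), i.e. 5^(-1) ≡ -5 ≡ 8 (mod 13).
x ≡ 8 × 12 = 96 ≡ 5 (mod 13).
Check: 45 × 5 = 225 ≡ 108 (mod 117).
x ≡ 5 (mod 13), giving 9 solutions mod 117.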